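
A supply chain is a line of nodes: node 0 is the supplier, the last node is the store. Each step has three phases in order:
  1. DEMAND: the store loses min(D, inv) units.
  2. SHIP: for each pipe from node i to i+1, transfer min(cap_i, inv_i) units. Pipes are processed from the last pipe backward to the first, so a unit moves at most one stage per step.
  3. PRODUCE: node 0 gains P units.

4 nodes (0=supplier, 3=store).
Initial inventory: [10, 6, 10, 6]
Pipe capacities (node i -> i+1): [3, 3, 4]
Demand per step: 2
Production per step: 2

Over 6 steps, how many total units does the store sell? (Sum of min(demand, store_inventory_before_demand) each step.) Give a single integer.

Answer: 12

Derivation:
Step 1: sold=2 (running total=2) -> [9 6 9 8]
Step 2: sold=2 (running total=4) -> [8 6 8 10]
Step 3: sold=2 (running total=6) -> [7 6 7 12]
Step 4: sold=2 (running total=8) -> [6 6 6 14]
Step 5: sold=2 (running total=10) -> [5 6 5 16]
Step 6: sold=2 (running total=12) -> [4 6 4 18]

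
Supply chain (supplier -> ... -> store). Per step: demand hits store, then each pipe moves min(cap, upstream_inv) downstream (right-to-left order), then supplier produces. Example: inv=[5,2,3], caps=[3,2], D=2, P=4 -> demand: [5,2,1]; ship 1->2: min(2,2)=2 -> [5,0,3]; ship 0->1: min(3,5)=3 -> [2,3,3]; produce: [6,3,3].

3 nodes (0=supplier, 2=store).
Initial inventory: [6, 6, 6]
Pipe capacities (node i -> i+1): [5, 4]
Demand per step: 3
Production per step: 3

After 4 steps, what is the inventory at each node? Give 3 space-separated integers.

Step 1: demand=3,sold=3 ship[1->2]=4 ship[0->1]=5 prod=3 -> inv=[4 7 7]
Step 2: demand=3,sold=3 ship[1->2]=4 ship[0->1]=4 prod=3 -> inv=[3 7 8]
Step 3: demand=3,sold=3 ship[1->2]=4 ship[0->1]=3 prod=3 -> inv=[3 6 9]
Step 4: demand=3,sold=3 ship[1->2]=4 ship[0->1]=3 prod=3 -> inv=[3 5 10]

3 5 10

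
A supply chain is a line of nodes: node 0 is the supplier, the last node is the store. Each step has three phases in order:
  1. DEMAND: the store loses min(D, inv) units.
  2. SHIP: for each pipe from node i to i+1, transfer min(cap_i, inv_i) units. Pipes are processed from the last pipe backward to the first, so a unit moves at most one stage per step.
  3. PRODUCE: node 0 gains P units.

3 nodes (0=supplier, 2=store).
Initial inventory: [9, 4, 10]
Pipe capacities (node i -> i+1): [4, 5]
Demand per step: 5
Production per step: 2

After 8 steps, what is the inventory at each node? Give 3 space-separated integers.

Step 1: demand=5,sold=5 ship[1->2]=4 ship[0->1]=4 prod=2 -> inv=[7 4 9]
Step 2: demand=5,sold=5 ship[1->2]=4 ship[0->1]=4 prod=2 -> inv=[5 4 8]
Step 3: demand=5,sold=5 ship[1->2]=4 ship[0->1]=4 prod=2 -> inv=[3 4 7]
Step 4: demand=5,sold=5 ship[1->2]=4 ship[0->1]=3 prod=2 -> inv=[2 3 6]
Step 5: demand=5,sold=5 ship[1->2]=3 ship[0->1]=2 prod=2 -> inv=[2 2 4]
Step 6: demand=5,sold=4 ship[1->2]=2 ship[0->1]=2 prod=2 -> inv=[2 2 2]
Step 7: demand=5,sold=2 ship[1->2]=2 ship[0->1]=2 prod=2 -> inv=[2 2 2]
Step 8: demand=5,sold=2 ship[1->2]=2 ship[0->1]=2 prod=2 -> inv=[2 2 2]

2 2 2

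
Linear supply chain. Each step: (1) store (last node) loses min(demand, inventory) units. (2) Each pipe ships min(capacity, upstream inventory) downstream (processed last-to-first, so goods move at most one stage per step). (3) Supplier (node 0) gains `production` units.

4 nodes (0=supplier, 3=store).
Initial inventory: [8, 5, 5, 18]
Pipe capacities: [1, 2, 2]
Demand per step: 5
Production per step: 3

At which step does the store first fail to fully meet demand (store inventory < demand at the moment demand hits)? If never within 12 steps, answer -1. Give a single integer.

Step 1: demand=5,sold=5 ship[2->3]=2 ship[1->2]=2 ship[0->1]=1 prod=3 -> [10 4 5 15]
Step 2: demand=5,sold=5 ship[2->3]=2 ship[1->2]=2 ship[0->1]=1 prod=3 -> [12 3 5 12]
Step 3: demand=5,sold=5 ship[2->3]=2 ship[1->2]=2 ship[0->1]=1 prod=3 -> [14 2 5 9]
Step 4: demand=5,sold=5 ship[2->3]=2 ship[1->2]=2 ship[0->1]=1 prod=3 -> [16 1 5 6]
Step 5: demand=5,sold=5 ship[2->3]=2 ship[1->2]=1 ship[0->1]=1 prod=3 -> [18 1 4 3]
Step 6: demand=5,sold=3 ship[2->3]=2 ship[1->2]=1 ship[0->1]=1 prod=3 -> [20 1 3 2]
Step 7: demand=5,sold=2 ship[2->3]=2 ship[1->2]=1 ship[0->1]=1 prod=3 -> [22 1 2 2]
Step 8: demand=5,sold=2 ship[2->3]=2 ship[1->2]=1 ship[0->1]=1 prod=3 -> [24 1 1 2]
Step 9: demand=5,sold=2 ship[2->3]=1 ship[1->2]=1 ship[0->1]=1 prod=3 -> [26 1 1 1]
Step 10: demand=5,sold=1 ship[2->3]=1 ship[1->2]=1 ship[0->1]=1 prod=3 -> [28 1 1 1]
Step 11: demand=5,sold=1 ship[2->3]=1 ship[1->2]=1 ship[0->1]=1 prod=3 -> [30 1 1 1]
Step 12: demand=5,sold=1 ship[2->3]=1 ship[1->2]=1 ship[0->1]=1 prod=3 -> [32 1 1 1]
First stockout at step 6

6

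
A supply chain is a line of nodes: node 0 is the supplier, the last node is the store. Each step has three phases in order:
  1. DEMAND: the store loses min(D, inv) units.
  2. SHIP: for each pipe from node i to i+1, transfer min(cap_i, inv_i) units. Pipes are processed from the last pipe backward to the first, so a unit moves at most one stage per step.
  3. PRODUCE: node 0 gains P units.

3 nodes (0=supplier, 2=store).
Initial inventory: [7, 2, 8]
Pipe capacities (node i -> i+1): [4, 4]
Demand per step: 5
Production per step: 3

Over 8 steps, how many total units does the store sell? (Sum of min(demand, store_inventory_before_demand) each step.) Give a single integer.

Step 1: sold=5 (running total=5) -> [6 4 5]
Step 2: sold=5 (running total=10) -> [5 4 4]
Step 3: sold=4 (running total=14) -> [4 4 4]
Step 4: sold=4 (running total=18) -> [3 4 4]
Step 5: sold=4 (running total=22) -> [3 3 4]
Step 6: sold=4 (running total=26) -> [3 3 3]
Step 7: sold=3 (running total=29) -> [3 3 3]
Step 8: sold=3 (running total=32) -> [3 3 3]

Answer: 32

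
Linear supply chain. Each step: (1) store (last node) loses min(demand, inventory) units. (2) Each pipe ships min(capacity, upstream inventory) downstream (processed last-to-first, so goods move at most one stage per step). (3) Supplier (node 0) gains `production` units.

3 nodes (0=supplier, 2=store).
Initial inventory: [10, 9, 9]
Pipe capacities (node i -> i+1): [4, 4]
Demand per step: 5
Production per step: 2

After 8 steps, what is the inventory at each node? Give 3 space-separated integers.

Step 1: demand=5,sold=5 ship[1->2]=4 ship[0->1]=4 prod=2 -> inv=[8 9 8]
Step 2: demand=5,sold=5 ship[1->2]=4 ship[0->1]=4 prod=2 -> inv=[6 9 7]
Step 3: demand=5,sold=5 ship[1->2]=4 ship[0->1]=4 prod=2 -> inv=[4 9 6]
Step 4: demand=5,sold=5 ship[1->2]=4 ship[0->1]=4 prod=2 -> inv=[2 9 5]
Step 5: demand=5,sold=5 ship[1->2]=4 ship[0->1]=2 prod=2 -> inv=[2 7 4]
Step 6: demand=5,sold=4 ship[1->2]=4 ship[0->1]=2 prod=2 -> inv=[2 5 4]
Step 7: demand=5,sold=4 ship[1->2]=4 ship[0->1]=2 prod=2 -> inv=[2 3 4]
Step 8: demand=5,sold=4 ship[1->2]=3 ship[0->1]=2 prod=2 -> inv=[2 2 3]

2 2 3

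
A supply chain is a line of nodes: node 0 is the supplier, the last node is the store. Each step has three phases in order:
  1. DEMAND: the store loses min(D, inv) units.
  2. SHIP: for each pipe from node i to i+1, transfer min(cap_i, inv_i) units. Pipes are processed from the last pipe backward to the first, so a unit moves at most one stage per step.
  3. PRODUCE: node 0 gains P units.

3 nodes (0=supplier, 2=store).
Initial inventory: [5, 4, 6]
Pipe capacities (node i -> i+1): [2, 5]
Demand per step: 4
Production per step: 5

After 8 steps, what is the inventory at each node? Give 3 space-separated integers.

Step 1: demand=4,sold=4 ship[1->2]=4 ship[0->1]=2 prod=5 -> inv=[8 2 6]
Step 2: demand=4,sold=4 ship[1->2]=2 ship[0->1]=2 prod=5 -> inv=[11 2 4]
Step 3: demand=4,sold=4 ship[1->2]=2 ship[0->1]=2 prod=5 -> inv=[14 2 2]
Step 4: demand=4,sold=2 ship[1->2]=2 ship[0->1]=2 prod=5 -> inv=[17 2 2]
Step 5: demand=4,sold=2 ship[1->2]=2 ship[0->1]=2 prod=5 -> inv=[20 2 2]
Step 6: demand=4,sold=2 ship[1->2]=2 ship[0->1]=2 prod=5 -> inv=[23 2 2]
Step 7: demand=4,sold=2 ship[1->2]=2 ship[0->1]=2 prod=5 -> inv=[26 2 2]
Step 8: demand=4,sold=2 ship[1->2]=2 ship[0->1]=2 prod=5 -> inv=[29 2 2]

29 2 2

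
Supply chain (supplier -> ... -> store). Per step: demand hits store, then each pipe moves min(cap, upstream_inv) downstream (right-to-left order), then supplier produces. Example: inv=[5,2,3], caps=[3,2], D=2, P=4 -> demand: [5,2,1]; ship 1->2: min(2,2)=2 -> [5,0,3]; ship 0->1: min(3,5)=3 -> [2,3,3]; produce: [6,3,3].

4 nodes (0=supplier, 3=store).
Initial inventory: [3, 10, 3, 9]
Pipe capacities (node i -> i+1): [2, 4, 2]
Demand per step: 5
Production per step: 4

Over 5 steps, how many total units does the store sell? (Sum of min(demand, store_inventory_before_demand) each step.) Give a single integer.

Step 1: sold=5 (running total=5) -> [5 8 5 6]
Step 2: sold=5 (running total=10) -> [7 6 7 3]
Step 3: sold=3 (running total=13) -> [9 4 9 2]
Step 4: sold=2 (running total=15) -> [11 2 11 2]
Step 5: sold=2 (running total=17) -> [13 2 11 2]

Answer: 17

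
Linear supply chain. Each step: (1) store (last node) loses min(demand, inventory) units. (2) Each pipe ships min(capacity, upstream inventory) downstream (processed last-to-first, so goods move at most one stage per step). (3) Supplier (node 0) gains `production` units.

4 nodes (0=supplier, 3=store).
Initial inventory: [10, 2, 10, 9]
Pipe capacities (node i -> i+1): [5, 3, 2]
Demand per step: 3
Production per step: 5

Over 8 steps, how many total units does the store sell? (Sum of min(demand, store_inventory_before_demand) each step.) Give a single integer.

Answer: 23

Derivation:
Step 1: sold=3 (running total=3) -> [10 5 10 8]
Step 2: sold=3 (running total=6) -> [10 7 11 7]
Step 3: sold=3 (running total=9) -> [10 9 12 6]
Step 4: sold=3 (running total=12) -> [10 11 13 5]
Step 5: sold=3 (running total=15) -> [10 13 14 4]
Step 6: sold=3 (running total=18) -> [10 15 15 3]
Step 7: sold=3 (running total=21) -> [10 17 16 2]
Step 8: sold=2 (running total=23) -> [10 19 17 2]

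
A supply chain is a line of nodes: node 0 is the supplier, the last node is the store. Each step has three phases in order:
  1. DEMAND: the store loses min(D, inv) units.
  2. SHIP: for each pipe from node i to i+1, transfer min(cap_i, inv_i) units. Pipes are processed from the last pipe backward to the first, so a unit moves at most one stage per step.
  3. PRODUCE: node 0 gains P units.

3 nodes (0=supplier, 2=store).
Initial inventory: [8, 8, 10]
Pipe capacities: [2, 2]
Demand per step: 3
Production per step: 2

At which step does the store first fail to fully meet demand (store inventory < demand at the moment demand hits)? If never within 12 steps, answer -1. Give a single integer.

Step 1: demand=3,sold=3 ship[1->2]=2 ship[0->1]=2 prod=2 -> [8 8 9]
Step 2: demand=3,sold=3 ship[1->2]=2 ship[0->1]=2 prod=2 -> [8 8 8]
Step 3: demand=3,sold=3 ship[1->2]=2 ship[0->1]=2 prod=2 -> [8 8 7]
Step 4: demand=3,sold=3 ship[1->2]=2 ship[0->1]=2 prod=2 -> [8 8 6]
Step 5: demand=3,sold=3 ship[1->2]=2 ship[0->1]=2 prod=2 -> [8 8 5]
Step 6: demand=3,sold=3 ship[1->2]=2 ship[0->1]=2 prod=2 -> [8 8 4]
Step 7: demand=3,sold=3 ship[1->2]=2 ship[0->1]=2 prod=2 -> [8 8 3]
Step 8: demand=3,sold=3 ship[1->2]=2 ship[0->1]=2 prod=2 -> [8 8 2]
Step 9: demand=3,sold=2 ship[1->2]=2 ship[0->1]=2 prod=2 -> [8 8 2]
Step 10: demand=3,sold=2 ship[1->2]=2 ship[0->1]=2 prod=2 -> [8 8 2]
Step 11: demand=3,sold=2 ship[1->2]=2 ship[0->1]=2 prod=2 -> [8 8 2]
Step 12: demand=3,sold=2 ship[1->2]=2 ship[0->1]=2 prod=2 -> [8 8 2]
First stockout at step 9

9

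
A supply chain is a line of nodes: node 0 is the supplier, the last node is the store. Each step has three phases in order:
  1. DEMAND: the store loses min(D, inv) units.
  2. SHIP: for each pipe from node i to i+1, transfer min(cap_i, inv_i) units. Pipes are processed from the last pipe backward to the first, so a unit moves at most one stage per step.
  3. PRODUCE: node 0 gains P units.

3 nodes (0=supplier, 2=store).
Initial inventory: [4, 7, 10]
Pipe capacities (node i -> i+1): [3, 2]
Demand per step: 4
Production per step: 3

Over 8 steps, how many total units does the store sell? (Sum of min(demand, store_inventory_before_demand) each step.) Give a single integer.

Step 1: sold=4 (running total=4) -> [4 8 8]
Step 2: sold=4 (running total=8) -> [4 9 6]
Step 3: sold=4 (running total=12) -> [4 10 4]
Step 4: sold=4 (running total=16) -> [4 11 2]
Step 5: sold=2 (running total=18) -> [4 12 2]
Step 6: sold=2 (running total=20) -> [4 13 2]
Step 7: sold=2 (running total=22) -> [4 14 2]
Step 8: sold=2 (running total=24) -> [4 15 2]

Answer: 24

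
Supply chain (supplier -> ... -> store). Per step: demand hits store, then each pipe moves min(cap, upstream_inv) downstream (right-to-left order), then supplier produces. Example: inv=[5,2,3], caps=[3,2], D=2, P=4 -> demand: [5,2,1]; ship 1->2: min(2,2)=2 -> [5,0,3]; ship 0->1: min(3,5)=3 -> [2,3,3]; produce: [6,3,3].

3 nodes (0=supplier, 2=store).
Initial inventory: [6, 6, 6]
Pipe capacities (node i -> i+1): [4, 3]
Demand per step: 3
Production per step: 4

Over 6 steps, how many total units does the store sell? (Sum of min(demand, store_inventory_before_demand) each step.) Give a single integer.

Step 1: sold=3 (running total=3) -> [6 7 6]
Step 2: sold=3 (running total=6) -> [6 8 6]
Step 3: sold=3 (running total=9) -> [6 9 6]
Step 4: sold=3 (running total=12) -> [6 10 6]
Step 5: sold=3 (running total=15) -> [6 11 6]
Step 6: sold=3 (running total=18) -> [6 12 6]

Answer: 18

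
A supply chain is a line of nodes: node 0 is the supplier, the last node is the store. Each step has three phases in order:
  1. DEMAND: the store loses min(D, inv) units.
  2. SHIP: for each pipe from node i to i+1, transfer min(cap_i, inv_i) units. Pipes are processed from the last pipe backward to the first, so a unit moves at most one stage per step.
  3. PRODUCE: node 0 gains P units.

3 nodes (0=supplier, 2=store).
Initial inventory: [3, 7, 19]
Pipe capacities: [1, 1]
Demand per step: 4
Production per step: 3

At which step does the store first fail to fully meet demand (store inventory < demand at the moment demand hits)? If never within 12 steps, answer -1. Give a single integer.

Step 1: demand=4,sold=4 ship[1->2]=1 ship[0->1]=1 prod=3 -> [5 7 16]
Step 2: demand=4,sold=4 ship[1->2]=1 ship[0->1]=1 prod=3 -> [7 7 13]
Step 3: demand=4,sold=4 ship[1->2]=1 ship[0->1]=1 prod=3 -> [9 7 10]
Step 4: demand=4,sold=4 ship[1->2]=1 ship[0->1]=1 prod=3 -> [11 7 7]
Step 5: demand=4,sold=4 ship[1->2]=1 ship[0->1]=1 prod=3 -> [13 7 4]
Step 6: demand=4,sold=4 ship[1->2]=1 ship[0->1]=1 prod=3 -> [15 7 1]
Step 7: demand=4,sold=1 ship[1->2]=1 ship[0->1]=1 prod=3 -> [17 7 1]
Step 8: demand=4,sold=1 ship[1->2]=1 ship[0->1]=1 prod=3 -> [19 7 1]
Step 9: demand=4,sold=1 ship[1->2]=1 ship[0->1]=1 prod=3 -> [21 7 1]
Step 10: demand=4,sold=1 ship[1->2]=1 ship[0->1]=1 prod=3 -> [23 7 1]
Step 11: demand=4,sold=1 ship[1->2]=1 ship[0->1]=1 prod=3 -> [25 7 1]
Step 12: demand=4,sold=1 ship[1->2]=1 ship[0->1]=1 prod=3 -> [27 7 1]
First stockout at step 7

7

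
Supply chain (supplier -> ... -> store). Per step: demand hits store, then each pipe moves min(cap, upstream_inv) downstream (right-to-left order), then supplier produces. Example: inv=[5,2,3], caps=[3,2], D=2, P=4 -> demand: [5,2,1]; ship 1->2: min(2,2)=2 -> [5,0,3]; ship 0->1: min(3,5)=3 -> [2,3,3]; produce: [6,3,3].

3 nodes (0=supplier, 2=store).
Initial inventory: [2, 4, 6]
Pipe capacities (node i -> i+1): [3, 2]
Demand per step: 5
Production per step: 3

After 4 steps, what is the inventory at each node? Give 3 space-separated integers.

Step 1: demand=5,sold=5 ship[1->2]=2 ship[0->1]=2 prod=3 -> inv=[3 4 3]
Step 2: demand=5,sold=3 ship[1->2]=2 ship[0->1]=3 prod=3 -> inv=[3 5 2]
Step 3: demand=5,sold=2 ship[1->2]=2 ship[0->1]=3 prod=3 -> inv=[3 6 2]
Step 4: demand=5,sold=2 ship[1->2]=2 ship[0->1]=3 prod=3 -> inv=[3 7 2]

3 7 2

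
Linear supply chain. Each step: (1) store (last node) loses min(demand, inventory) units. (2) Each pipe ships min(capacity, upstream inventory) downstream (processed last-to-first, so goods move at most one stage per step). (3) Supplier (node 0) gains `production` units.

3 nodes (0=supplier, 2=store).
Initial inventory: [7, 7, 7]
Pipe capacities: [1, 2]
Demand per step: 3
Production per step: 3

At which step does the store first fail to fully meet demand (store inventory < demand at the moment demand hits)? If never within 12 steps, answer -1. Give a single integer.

Step 1: demand=3,sold=3 ship[1->2]=2 ship[0->1]=1 prod=3 -> [9 6 6]
Step 2: demand=3,sold=3 ship[1->2]=2 ship[0->1]=1 prod=3 -> [11 5 5]
Step 3: demand=3,sold=3 ship[1->2]=2 ship[0->1]=1 prod=3 -> [13 4 4]
Step 4: demand=3,sold=3 ship[1->2]=2 ship[0->1]=1 prod=3 -> [15 3 3]
Step 5: demand=3,sold=3 ship[1->2]=2 ship[0->1]=1 prod=3 -> [17 2 2]
Step 6: demand=3,sold=2 ship[1->2]=2 ship[0->1]=1 prod=3 -> [19 1 2]
Step 7: demand=3,sold=2 ship[1->2]=1 ship[0->1]=1 prod=3 -> [21 1 1]
Step 8: demand=3,sold=1 ship[1->2]=1 ship[0->1]=1 prod=3 -> [23 1 1]
Step 9: demand=3,sold=1 ship[1->2]=1 ship[0->1]=1 prod=3 -> [25 1 1]
Step 10: demand=3,sold=1 ship[1->2]=1 ship[0->1]=1 prod=3 -> [27 1 1]
Step 11: demand=3,sold=1 ship[1->2]=1 ship[0->1]=1 prod=3 -> [29 1 1]
Step 12: demand=3,sold=1 ship[1->2]=1 ship[0->1]=1 prod=3 -> [31 1 1]
First stockout at step 6

6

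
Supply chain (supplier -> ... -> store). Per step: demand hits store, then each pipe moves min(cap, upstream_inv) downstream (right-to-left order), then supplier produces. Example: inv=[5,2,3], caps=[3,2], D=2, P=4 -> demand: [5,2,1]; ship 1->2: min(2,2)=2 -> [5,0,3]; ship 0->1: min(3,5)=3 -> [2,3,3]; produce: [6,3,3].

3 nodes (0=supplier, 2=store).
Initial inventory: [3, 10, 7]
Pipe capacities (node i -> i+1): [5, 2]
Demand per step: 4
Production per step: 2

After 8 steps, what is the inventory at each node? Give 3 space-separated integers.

Step 1: demand=4,sold=4 ship[1->2]=2 ship[0->1]=3 prod=2 -> inv=[2 11 5]
Step 2: demand=4,sold=4 ship[1->2]=2 ship[0->1]=2 prod=2 -> inv=[2 11 3]
Step 3: demand=4,sold=3 ship[1->2]=2 ship[0->1]=2 prod=2 -> inv=[2 11 2]
Step 4: demand=4,sold=2 ship[1->2]=2 ship[0->1]=2 prod=2 -> inv=[2 11 2]
Step 5: demand=4,sold=2 ship[1->2]=2 ship[0->1]=2 prod=2 -> inv=[2 11 2]
Step 6: demand=4,sold=2 ship[1->2]=2 ship[0->1]=2 prod=2 -> inv=[2 11 2]
Step 7: demand=4,sold=2 ship[1->2]=2 ship[0->1]=2 prod=2 -> inv=[2 11 2]
Step 8: demand=4,sold=2 ship[1->2]=2 ship[0->1]=2 prod=2 -> inv=[2 11 2]

2 11 2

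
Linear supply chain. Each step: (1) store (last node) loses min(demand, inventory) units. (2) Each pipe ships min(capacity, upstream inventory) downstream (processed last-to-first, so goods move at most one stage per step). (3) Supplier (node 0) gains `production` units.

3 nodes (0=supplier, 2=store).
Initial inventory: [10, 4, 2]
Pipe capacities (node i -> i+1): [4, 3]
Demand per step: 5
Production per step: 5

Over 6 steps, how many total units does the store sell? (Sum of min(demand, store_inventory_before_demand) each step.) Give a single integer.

Step 1: sold=2 (running total=2) -> [11 5 3]
Step 2: sold=3 (running total=5) -> [12 6 3]
Step 3: sold=3 (running total=8) -> [13 7 3]
Step 4: sold=3 (running total=11) -> [14 8 3]
Step 5: sold=3 (running total=14) -> [15 9 3]
Step 6: sold=3 (running total=17) -> [16 10 3]

Answer: 17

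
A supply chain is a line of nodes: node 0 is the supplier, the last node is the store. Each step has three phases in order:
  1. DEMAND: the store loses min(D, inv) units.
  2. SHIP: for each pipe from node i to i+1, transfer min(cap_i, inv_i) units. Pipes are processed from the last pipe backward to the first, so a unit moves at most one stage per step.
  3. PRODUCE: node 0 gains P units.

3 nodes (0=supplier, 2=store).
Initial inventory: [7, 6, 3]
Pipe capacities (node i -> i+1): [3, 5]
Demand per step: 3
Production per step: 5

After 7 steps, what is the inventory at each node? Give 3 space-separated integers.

Step 1: demand=3,sold=3 ship[1->2]=5 ship[0->1]=3 prod=5 -> inv=[9 4 5]
Step 2: demand=3,sold=3 ship[1->2]=4 ship[0->1]=3 prod=5 -> inv=[11 3 6]
Step 3: demand=3,sold=3 ship[1->2]=3 ship[0->1]=3 prod=5 -> inv=[13 3 6]
Step 4: demand=3,sold=3 ship[1->2]=3 ship[0->1]=3 prod=5 -> inv=[15 3 6]
Step 5: demand=3,sold=3 ship[1->2]=3 ship[0->1]=3 prod=5 -> inv=[17 3 6]
Step 6: demand=3,sold=3 ship[1->2]=3 ship[0->1]=3 prod=5 -> inv=[19 3 6]
Step 7: demand=3,sold=3 ship[1->2]=3 ship[0->1]=3 prod=5 -> inv=[21 3 6]

21 3 6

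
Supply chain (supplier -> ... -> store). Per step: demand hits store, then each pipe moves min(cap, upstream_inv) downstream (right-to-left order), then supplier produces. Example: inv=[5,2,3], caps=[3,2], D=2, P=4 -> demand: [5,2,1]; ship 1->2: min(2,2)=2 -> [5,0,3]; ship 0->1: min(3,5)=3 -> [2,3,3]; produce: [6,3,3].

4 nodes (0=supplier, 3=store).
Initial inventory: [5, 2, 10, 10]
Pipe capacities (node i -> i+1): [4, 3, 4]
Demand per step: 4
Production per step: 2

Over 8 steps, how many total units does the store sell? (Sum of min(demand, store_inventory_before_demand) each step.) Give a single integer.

Answer: 32

Derivation:
Step 1: sold=4 (running total=4) -> [3 4 8 10]
Step 2: sold=4 (running total=8) -> [2 4 7 10]
Step 3: sold=4 (running total=12) -> [2 3 6 10]
Step 4: sold=4 (running total=16) -> [2 2 5 10]
Step 5: sold=4 (running total=20) -> [2 2 3 10]
Step 6: sold=4 (running total=24) -> [2 2 2 9]
Step 7: sold=4 (running total=28) -> [2 2 2 7]
Step 8: sold=4 (running total=32) -> [2 2 2 5]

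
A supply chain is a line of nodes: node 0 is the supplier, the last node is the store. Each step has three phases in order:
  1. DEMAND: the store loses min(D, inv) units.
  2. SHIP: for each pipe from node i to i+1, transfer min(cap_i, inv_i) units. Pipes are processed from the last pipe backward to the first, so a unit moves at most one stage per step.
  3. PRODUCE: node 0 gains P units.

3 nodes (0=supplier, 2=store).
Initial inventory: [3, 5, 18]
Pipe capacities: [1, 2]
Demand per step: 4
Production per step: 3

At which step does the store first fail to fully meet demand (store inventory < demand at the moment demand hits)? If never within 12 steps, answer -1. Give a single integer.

Step 1: demand=4,sold=4 ship[1->2]=2 ship[0->1]=1 prod=3 -> [5 4 16]
Step 2: demand=4,sold=4 ship[1->2]=2 ship[0->1]=1 prod=3 -> [7 3 14]
Step 3: demand=4,sold=4 ship[1->2]=2 ship[0->1]=1 prod=3 -> [9 2 12]
Step 4: demand=4,sold=4 ship[1->2]=2 ship[0->1]=1 prod=3 -> [11 1 10]
Step 5: demand=4,sold=4 ship[1->2]=1 ship[0->1]=1 prod=3 -> [13 1 7]
Step 6: demand=4,sold=4 ship[1->2]=1 ship[0->1]=1 prod=3 -> [15 1 4]
Step 7: demand=4,sold=4 ship[1->2]=1 ship[0->1]=1 prod=3 -> [17 1 1]
Step 8: demand=4,sold=1 ship[1->2]=1 ship[0->1]=1 prod=3 -> [19 1 1]
Step 9: demand=4,sold=1 ship[1->2]=1 ship[0->1]=1 prod=3 -> [21 1 1]
Step 10: demand=4,sold=1 ship[1->2]=1 ship[0->1]=1 prod=3 -> [23 1 1]
Step 11: demand=4,sold=1 ship[1->2]=1 ship[0->1]=1 prod=3 -> [25 1 1]
Step 12: demand=4,sold=1 ship[1->2]=1 ship[0->1]=1 prod=3 -> [27 1 1]
First stockout at step 8

8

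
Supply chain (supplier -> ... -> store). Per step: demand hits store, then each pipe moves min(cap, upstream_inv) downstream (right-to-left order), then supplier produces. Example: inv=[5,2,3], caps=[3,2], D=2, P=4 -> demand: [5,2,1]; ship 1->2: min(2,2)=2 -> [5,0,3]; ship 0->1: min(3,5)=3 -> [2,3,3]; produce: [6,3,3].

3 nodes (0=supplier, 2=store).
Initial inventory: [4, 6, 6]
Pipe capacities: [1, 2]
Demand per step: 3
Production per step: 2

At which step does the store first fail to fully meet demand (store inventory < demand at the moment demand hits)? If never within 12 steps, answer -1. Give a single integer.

Step 1: demand=3,sold=3 ship[1->2]=2 ship[0->1]=1 prod=2 -> [5 5 5]
Step 2: demand=3,sold=3 ship[1->2]=2 ship[0->1]=1 prod=2 -> [6 4 4]
Step 3: demand=3,sold=3 ship[1->2]=2 ship[0->1]=1 prod=2 -> [7 3 3]
Step 4: demand=3,sold=3 ship[1->2]=2 ship[0->1]=1 prod=2 -> [8 2 2]
Step 5: demand=3,sold=2 ship[1->2]=2 ship[0->1]=1 prod=2 -> [9 1 2]
Step 6: demand=3,sold=2 ship[1->2]=1 ship[0->1]=1 prod=2 -> [10 1 1]
Step 7: demand=3,sold=1 ship[1->2]=1 ship[0->1]=1 prod=2 -> [11 1 1]
Step 8: demand=3,sold=1 ship[1->2]=1 ship[0->1]=1 prod=2 -> [12 1 1]
Step 9: demand=3,sold=1 ship[1->2]=1 ship[0->1]=1 prod=2 -> [13 1 1]
Step 10: demand=3,sold=1 ship[1->2]=1 ship[0->1]=1 prod=2 -> [14 1 1]
Step 11: demand=3,sold=1 ship[1->2]=1 ship[0->1]=1 prod=2 -> [15 1 1]
Step 12: demand=3,sold=1 ship[1->2]=1 ship[0->1]=1 prod=2 -> [16 1 1]
First stockout at step 5

5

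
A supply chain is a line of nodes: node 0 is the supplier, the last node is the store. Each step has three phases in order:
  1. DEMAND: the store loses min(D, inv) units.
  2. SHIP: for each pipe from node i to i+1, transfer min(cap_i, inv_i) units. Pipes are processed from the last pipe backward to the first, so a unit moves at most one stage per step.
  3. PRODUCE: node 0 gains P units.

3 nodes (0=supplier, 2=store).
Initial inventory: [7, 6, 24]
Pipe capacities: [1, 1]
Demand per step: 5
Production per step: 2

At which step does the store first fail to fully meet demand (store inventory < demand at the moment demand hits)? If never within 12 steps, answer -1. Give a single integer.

Step 1: demand=5,sold=5 ship[1->2]=1 ship[0->1]=1 prod=2 -> [8 6 20]
Step 2: demand=5,sold=5 ship[1->2]=1 ship[0->1]=1 prod=2 -> [9 6 16]
Step 3: demand=5,sold=5 ship[1->2]=1 ship[0->1]=1 prod=2 -> [10 6 12]
Step 4: demand=5,sold=5 ship[1->2]=1 ship[0->1]=1 prod=2 -> [11 6 8]
Step 5: demand=5,sold=5 ship[1->2]=1 ship[0->1]=1 prod=2 -> [12 6 4]
Step 6: demand=5,sold=4 ship[1->2]=1 ship[0->1]=1 prod=2 -> [13 6 1]
Step 7: demand=5,sold=1 ship[1->2]=1 ship[0->1]=1 prod=2 -> [14 6 1]
Step 8: demand=5,sold=1 ship[1->2]=1 ship[0->1]=1 prod=2 -> [15 6 1]
Step 9: demand=5,sold=1 ship[1->2]=1 ship[0->1]=1 prod=2 -> [16 6 1]
Step 10: demand=5,sold=1 ship[1->2]=1 ship[0->1]=1 prod=2 -> [17 6 1]
Step 11: demand=5,sold=1 ship[1->2]=1 ship[0->1]=1 prod=2 -> [18 6 1]
Step 12: demand=5,sold=1 ship[1->2]=1 ship[0->1]=1 prod=2 -> [19 6 1]
First stockout at step 6

6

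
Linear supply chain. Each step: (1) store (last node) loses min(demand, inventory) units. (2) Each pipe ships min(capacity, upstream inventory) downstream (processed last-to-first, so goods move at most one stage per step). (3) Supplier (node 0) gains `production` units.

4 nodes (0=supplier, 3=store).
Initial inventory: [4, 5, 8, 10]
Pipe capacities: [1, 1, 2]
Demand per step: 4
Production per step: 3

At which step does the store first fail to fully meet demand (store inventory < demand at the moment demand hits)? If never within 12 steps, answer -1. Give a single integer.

Step 1: demand=4,sold=4 ship[2->3]=2 ship[1->2]=1 ship[0->1]=1 prod=3 -> [6 5 7 8]
Step 2: demand=4,sold=4 ship[2->3]=2 ship[1->2]=1 ship[0->1]=1 prod=3 -> [8 5 6 6]
Step 3: demand=4,sold=4 ship[2->3]=2 ship[1->2]=1 ship[0->1]=1 prod=3 -> [10 5 5 4]
Step 4: demand=4,sold=4 ship[2->3]=2 ship[1->2]=1 ship[0->1]=1 prod=3 -> [12 5 4 2]
Step 5: demand=4,sold=2 ship[2->3]=2 ship[1->2]=1 ship[0->1]=1 prod=3 -> [14 5 3 2]
Step 6: demand=4,sold=2 ship[2->3]=2 ship[1->2]=1 ship[0->1]=1 prod=3 -> [16 5 2 2]
Step 7: demand=4,sold=2 ship[2->3]=2 ship[1->2]=1 ship[0->1]=1 prod=3 -> [18 5 1 2]
Step 8: demand=4,sold=2 ship[2->3]=1 ship[1->2]=1 ship[0->1]=1 prod=3 -> [20 5 1 1]
Step 9: demand=4,sold=1 ship[2->3]=1 ship[1->2]=1 ship[0->1]=1 prod=3 -> [22 5 1 1]
Step 10: demand=4,sold=1 ship[2->3]=1 ship[1->2]=1 ship[0->1]=1 prod=3 -> [24 5 1 1]
Step 11: demand=4,sold=1 ship[2->3]=1 ship[1->2]=1 ship[0->1]=1 prod=3 -> [26 5 1 1]
Step 12: demand=4,sold=1 ship[2->3]=1 ship[1->2]=1 ship[0->1]=1 prod=3 -> [28 5 1 1]
First stockout at step 5

5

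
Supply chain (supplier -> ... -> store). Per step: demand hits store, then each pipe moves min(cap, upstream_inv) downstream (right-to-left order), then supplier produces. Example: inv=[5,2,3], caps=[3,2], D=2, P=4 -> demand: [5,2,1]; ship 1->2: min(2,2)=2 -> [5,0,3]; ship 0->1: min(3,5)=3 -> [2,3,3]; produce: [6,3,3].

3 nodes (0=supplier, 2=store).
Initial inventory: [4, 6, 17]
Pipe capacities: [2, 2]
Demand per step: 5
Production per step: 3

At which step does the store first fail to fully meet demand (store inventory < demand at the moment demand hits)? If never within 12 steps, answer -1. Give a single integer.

Step 1: demand=5,sold=5 ship[1->2]=2 ship[0->1]=2 prod=3 -> [5 6 14]
Step 2: demand=5,sold=5 ship[1->2]=2 ship[0->1]=2 prod=3 -> [6 6 11]
Step 3: demand=5,sold=5 ship[1->2]=2 ship[0->1]=2 prod=3 -> [7 6 8]
Step 4: demand=5,sold=5 ship[1->2]=2 ship[0->1]=2 prod=3 -> [8 6 5]
Step 5: demand=5,sold=5 ship[1->2]=2 ship[0->1]=2 prod=3 -> [9 6 2]
Step 6: demand=5,sold=2 ship[1->2]=2 ship[0->1]=2 prod=3 -> [10 6 2]
Step 7: demand=5,sold=2 ship[1->2]=2 ship[0->1]=2 prod=3 -> [11 6 2]
Step 8: demand=5,sold=2 ship[1->2]=2 ship[0->1]=2 prod=3 -> [12 6 2]
Step 9: demand=5,sold=2 ship[1->2]=2 ship[0->1]=2 prod=3 -> [13 6 2]
Step 10: demand=5,sold=2 ship[1->2]=2 ship[0->1]=2 prod=3 -> [14 6 2]
Step 11: demand=5,sold=2 ship[1->2]=2 ship[0->1]=2 prod=3 -> [15 6 2]
Step 12: demand=5,sold=2 ship[1->2]=2 ship[0->1]=2 prod=3 -> [16 6 2]
First stockout at step 6

6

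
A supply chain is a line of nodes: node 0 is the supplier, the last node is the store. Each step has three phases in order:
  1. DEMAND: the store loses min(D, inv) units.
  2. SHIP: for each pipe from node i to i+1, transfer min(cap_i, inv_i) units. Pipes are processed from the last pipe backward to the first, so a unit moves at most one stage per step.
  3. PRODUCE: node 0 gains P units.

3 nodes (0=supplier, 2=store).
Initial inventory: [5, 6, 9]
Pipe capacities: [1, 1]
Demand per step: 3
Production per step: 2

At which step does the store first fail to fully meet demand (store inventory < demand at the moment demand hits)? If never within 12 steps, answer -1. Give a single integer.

Step 1: demand=3,sold=3 ship[1->2]=1 ship[0->1]=1 prod=2 -> [6 6 7]
Step 2: demand=3,sold=3 ship[1->2]=1 ship[0->1]=1 prod=2 -> [7 6 5]
Step 3: demand=3,sold=3 ship[1->2]=1 ship[0->1]=1 prod=2 -> [8 6 3]
Step 4: demand=3,sold=3 ship[1->2]=1 ship[0->1]=1 prod=2 -> [9 6 1]
Step 5: demand=3,sold=1 ship[1->2]=1 ship[0->1]=1 prod=2 -> [10 6 1]
Step 6: demand=3,sold=1 ship[1->2]=1 ship[0->1]=1 prod=2 -> [11 6 1]
Step 7: demand=3,sold=1 ship[1->2]=1 ship[0->1]=1 prod=2 -> [12 6 1]
Step 8: demand=3,sold=1 ship[1->2]=1 ship[0->1]=1 prod=2 -> [13 6 1]
Step 9: demand=3,sold=1 ship[1->2]=1 ship[0->1]=1 prod=2 -> [14 6 1]
Step 10: demand=3,sold=1 ship[1->2]=1 ship[0->1]=1 prod=2 -> [15 6 1]
Step 11: demand=3,sold=1 ship[1->2]=1 ship[0->1]=1 prod=2 -> [16 6 1]
Step 12: demand=3,sold=1 ship[1->2]=1 ship[0->1]=1 prod=2 -> [17 6 1]
First stockout at step 5

5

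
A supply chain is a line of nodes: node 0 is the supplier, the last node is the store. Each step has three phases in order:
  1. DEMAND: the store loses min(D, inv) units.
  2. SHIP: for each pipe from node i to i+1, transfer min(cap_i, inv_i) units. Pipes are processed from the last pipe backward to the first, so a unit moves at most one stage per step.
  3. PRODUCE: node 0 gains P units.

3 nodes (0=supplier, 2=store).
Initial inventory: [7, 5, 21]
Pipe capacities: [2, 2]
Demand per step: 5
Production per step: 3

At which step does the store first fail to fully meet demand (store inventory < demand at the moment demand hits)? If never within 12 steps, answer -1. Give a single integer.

Step 1: demand=5,sold=5 ship[1->2]=2 ship[0->1]=2 prod=3 -> [8 5 18]
Step 2: demand=5,sold=5 ship[1->2]=2 ship[0->1]=2 prod=3 -> [9 5 15]
Step 3: demand=5,sold=5 ship[1->2]=2 ship[0->1]=2 prod=3 -> [10 5 12]
Step 4: demand=5,sold=5 ship[1->2]=2 ship[0->1]=2 prod=3 -> [11 5 9]
Step 5: demand=5,sold=5 ship[1->2]=2 ship[0->1]=2 prod=3 -> [12 5 6]
Step 6: demand=5,sold=5 ship[1->2]=2 ship[0->1]=2 prod=3 -> [13 5 3]
Step 7: demand=5,sold=3 ship[1->2]=2 ship[0->1]=2 prod=3 -> [14 5 2]
Step 8: demand=5,sold=2 ship[1->2]=2 ship[0->1]=2 prod=3 -> [15 5 2]
Step 9: demand=5,sold=2 ship[1->2]=2 ship[0->1]=2 prod=3 -> [16 5 2]
Step 10: demand=5,sold=2 ship[1->2]=2 ship[0->1]=2 prod=3 -> [17 5 2]
Step 11: demand=5,sold=2 ship[1->2]=2 ship[0->1]=2 prod=3 -> [18 5 2]
Step 12: demand=5,sold=2 ship[1->2]=2 ship[0->1]=2 prod=3 -> [19 5 2]
First stockout at step 7

7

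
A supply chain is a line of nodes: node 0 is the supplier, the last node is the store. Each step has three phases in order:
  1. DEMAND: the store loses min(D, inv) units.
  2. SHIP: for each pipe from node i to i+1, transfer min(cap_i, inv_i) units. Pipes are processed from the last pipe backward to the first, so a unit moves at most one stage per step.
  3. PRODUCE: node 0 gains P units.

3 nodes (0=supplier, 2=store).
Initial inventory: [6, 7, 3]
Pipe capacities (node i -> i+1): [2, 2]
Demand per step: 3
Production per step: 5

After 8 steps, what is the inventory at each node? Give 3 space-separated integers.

Step 1: demand=3,sold=3 ship[1->2]=2 ship[0->1]=2 prod=5 -> inv=[9 7 2]
Step 2: demand=3,sold=2 ship[1->2]=2 ship[0->1]=2 prod=5 -> inv=[12 7 2]
Step 3: demand=3,sold=2 ship[1->2]=2 ship[0->1]=2 prod=5 -> inv=[15 7 2]
Step 4: demand=3,sold=2 ship[1->2]=2 ship[0->1]=2 prod=5 -> inv=[18 7 2]
Step 5: demand=3,sold=2 ship[1->2]=2 ship[0->1]=2 prod=5 -> inv=[21 7 2]
Step 6: demand=3,sold=2 ship[1->2]=2 ship[0->1]=2 prod=5 -> inv=[24 7 2]
Step 7: demand=3,sold=2 ship[1->2]=2 ship[0->1]=2 prod=5 -> inv=[27 7 2]
Step 8: demand=3,sold=2 ship[1->2]=2 ship[0->1]=2 prod=5 -> inv=[30 7 2]

30 7 2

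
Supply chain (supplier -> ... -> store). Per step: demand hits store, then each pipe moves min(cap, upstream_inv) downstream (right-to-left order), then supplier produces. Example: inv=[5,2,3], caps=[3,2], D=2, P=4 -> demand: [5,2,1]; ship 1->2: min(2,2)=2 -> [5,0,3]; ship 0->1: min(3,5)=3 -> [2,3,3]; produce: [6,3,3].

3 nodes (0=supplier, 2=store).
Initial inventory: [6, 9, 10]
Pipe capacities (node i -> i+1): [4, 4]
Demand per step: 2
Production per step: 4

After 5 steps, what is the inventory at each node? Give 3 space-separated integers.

Step 1: demand=2,sold=2 ship[1->2]=4 ship[0->1]=4 prod=4 -> inv=[6 9 12]
Step 2: demand=2,sold=2 ship[1->2]=4 ship[0->1]=4 prod=4 -> inv=[6 9 14]
Step 3: demand=2,sold=2 ship[1->2]=4 ship[0->1]=4 prod=4 -> inv=[6 9 16]
Step 4: demand=2,sold=2 ship[1->2]=4 ship[0->1]=4 prod=4 -> inv=[6 9 18]
Step 5: demand=2,sold=2 ship[1->2]=4 ship[0->1]=4 prod=4 -> inv=[6 9 20]

6 9 20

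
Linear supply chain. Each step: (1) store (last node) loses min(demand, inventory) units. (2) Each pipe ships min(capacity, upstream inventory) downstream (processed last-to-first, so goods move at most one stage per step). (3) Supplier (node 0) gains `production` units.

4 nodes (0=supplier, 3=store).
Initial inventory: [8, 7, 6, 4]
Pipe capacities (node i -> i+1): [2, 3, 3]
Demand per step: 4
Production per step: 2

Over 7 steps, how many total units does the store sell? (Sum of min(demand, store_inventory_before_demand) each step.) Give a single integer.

Answer: 22

Derivation:
Step 1: sold=4 (running total=4) -> [8 6 6 3]
Step 2: sold=3 (running total=7) -> [8 5 6 3]
Step 3: sold=3 (running total=10) -> [8 4 6 3]
Step 4: sold=3 (running total=13) -> [8 3 6 3]
Step 5: sold=3 (running total=16) -> [8 2 6 3]
Step 6: sold=3 (running total=19) -> [8 2 5 3]
Step 7: sold=3 (running total=22) -> [8 2 4 3]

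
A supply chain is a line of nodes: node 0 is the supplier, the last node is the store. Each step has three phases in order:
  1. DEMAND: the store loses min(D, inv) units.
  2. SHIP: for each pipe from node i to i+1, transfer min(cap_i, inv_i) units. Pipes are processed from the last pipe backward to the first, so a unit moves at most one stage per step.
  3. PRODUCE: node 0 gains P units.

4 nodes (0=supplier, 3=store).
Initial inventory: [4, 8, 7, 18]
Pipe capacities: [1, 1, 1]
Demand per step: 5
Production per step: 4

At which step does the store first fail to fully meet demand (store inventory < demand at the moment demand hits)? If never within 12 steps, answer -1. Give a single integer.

Step 1: demand=5,sold=5 ship[2->3]=1 ship[1->2]=1 ship[0->1]=1 prod=4 -> [7 8 7 14]
Step 2: demand=5,sold=5 ship[2->3]=1 ship[1->2]=1 ship[0->1]=1 prod=4 -> [10 8 7 10]
Step 3: demand=5,sold=5 ship[2->3]=1 ship[1->2]=1 ship[0->1]=1 prod=4 -> [13 8 7 6]
Step 4: demand=5,sold=5 ship[2->3]=1 ship[1->2]=1 ship[0->1]=1 prod=4 -> [16 8 7 2]
Step 5: demand=5,sold=2 ship[2->3]=1 ship[1->2]=1 ship[0->1]=1 prod=4 -> [19 8 7 1]
Step 6: demand=5,sold=1 ship[2->3]=1 ship[1->2]=1 ship[0->1]=1 prod=4 -> [22 8 7 1]
Step 7: demand=5,sold=1 ship[2->3]=1 ship[1->2]=1 ship[0->1]=1 prod=4 -> [25 8 7 1]
Step 8: demand=5,sold=1 ship[2->3]=1 ship[1->2]=1 ship[0->1]=1 prod=4 -> [28 8 7 1]
Step 9: demand=5,sold=1 ship[2->3]=1 ship[1->2]=1 ship[0->1]=1 prod=4 -> [31 8 7 1]
Step 10: demand=5,sold=1 ship[2->3]=1 ship[1->2]=1 ship[0->1]=1 prod=4 -> [34 8 7 1]
Step 11: demand=5,sold=1 ship[2->3]=1 ship[1->2]=1 ship[0->1]=1 prod=4 -> [37 8 7 1]
Step 12: demand=5,sold=1 ship[2->3]=1 ship[1->2]=1 ship[0->1]=1 prod=4 -> [40 8 7 1]
First stockout at step 5

5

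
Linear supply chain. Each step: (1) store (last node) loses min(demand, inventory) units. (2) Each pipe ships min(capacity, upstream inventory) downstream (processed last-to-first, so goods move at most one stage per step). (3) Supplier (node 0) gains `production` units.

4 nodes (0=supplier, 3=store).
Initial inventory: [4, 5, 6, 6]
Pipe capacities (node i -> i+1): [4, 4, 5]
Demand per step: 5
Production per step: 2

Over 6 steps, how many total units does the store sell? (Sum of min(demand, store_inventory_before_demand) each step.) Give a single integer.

Step 1: sold=5 (running total=5) -> [2 5 5 6]
Step 2: sold=5 (running total=10) -> [2 3 4 6]
Step 3: sold=5 (running total=15) -> [2 2 3 5]
Step 4: sold=5 (running total=20) -> [2 2 2 3]
Step 5: sold=3 (running total=23) -> [2 2 2 2]
Step 6: sold=2 (running total=25) -> [2 2 2 2]

Answer: 25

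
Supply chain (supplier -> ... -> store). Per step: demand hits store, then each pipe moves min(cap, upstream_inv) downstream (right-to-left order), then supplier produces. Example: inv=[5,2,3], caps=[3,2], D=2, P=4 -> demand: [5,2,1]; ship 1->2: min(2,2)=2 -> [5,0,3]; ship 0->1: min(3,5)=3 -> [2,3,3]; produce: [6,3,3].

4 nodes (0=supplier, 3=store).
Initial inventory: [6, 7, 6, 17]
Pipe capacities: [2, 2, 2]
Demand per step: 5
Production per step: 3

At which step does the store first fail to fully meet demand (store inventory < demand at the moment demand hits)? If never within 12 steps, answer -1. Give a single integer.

Step 1: demand=5,sold=5 ship[2->3]=2 ship[1->2]=2 ship[0->1]=2 prod=3 -> [7 7 6 14]
Step 2: demand=5,sold=5 ship[2->3]=2 ship[1->2]=2 ship[0->1]=2 prod=3 -> [8 7 6 11]
Step 3: demand=5,sold=5 ship[2->3]=2 ship[1->2]=2 ship[0->1]=2 prod=3 -> [9 7 6 8]
Step 4: demand=5,sold=5 ship[2->3]=2 ship[1->2]=2 ship[0->1]=2 prod=3 -> [10 7 6 5]
Step 5: demand=5,sold=5 ship[2->3]=2 ship[1->2]=2 ship[0->1]=2 prod=3 -> [11 7 6 2]
Step 6: demand=5,sold=2 ship[2->3]=2 ship[1->2]=2 ship[0->1]=2 prod=3 -> [12 7 6 2]
Step 7: demand=5,sold=2 ship[2->3]=2 ship[1->2]=2 ship[0->1]=2 prod=3 -> [13 7 6 2]
Step 8: demand=5,sold=2 ship[2->3]=2 ship[1->2]=2 ship[0->1]=2 prod=3 -> [14 7 6 2]
Step 9: demand=5,sold=2 ship[2->3]=2 ship[1->2]=2 ship[0->1]=2 prod=3 -> [15 7 6 2]
Step 10: demand=5,sold=2 ship[2->3]=2 ship[1->2]=2 ship[0->1]=2 prod=3 -> [16 7 6 2]
Step 11: demand=5,sold=2 ship[2->3]=2 ship[1->2]=2 ship[0->1]=2 prod=3 -> [17 7 6 2]
Step 12: demand=5,sold=2 ship[2->3]=2 ship[1->2]=2 ship[0->1]=2 prod=3 -> [18 7 6 2]
First stockout at step 6

6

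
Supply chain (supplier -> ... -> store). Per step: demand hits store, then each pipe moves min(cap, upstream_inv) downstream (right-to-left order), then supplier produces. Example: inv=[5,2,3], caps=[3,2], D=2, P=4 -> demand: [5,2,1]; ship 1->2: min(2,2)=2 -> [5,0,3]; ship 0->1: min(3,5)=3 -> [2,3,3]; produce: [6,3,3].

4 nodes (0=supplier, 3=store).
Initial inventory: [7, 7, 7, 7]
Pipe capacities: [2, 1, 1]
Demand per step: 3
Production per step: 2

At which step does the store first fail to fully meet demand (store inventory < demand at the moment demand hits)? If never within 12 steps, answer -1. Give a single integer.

Step 1: demand=3,sold=3 ship[2->3]=1 ship[1->2]=1 ship[0->1]=2 prod=2 -> [7 8 7 5]
Step 2: demand=3,sold=3 ship[2->3]=1 ship[1->2]=1 ship[0->1]=2 prod=2 -> [7 9 7 3]
Step 3: demand=3,sold=3 ship[2->3]=1 ship[1->2]=1 ship[0->1]=2 prod=2 -> [7 10 7 1]
Step 4: demand=3,sold=1 ship[2->3]=1 ship[1->2]=1 ship[0->1]=2 prod=2 -> [7 11 7 1]
Step 5: demand=3,sold=1 ship[2->3]=1 ship[1->2]=1 ship[0->1]=2 prod=2 -> [7 12 7 1]
Step 6: demand=3,sold=1 ship[2->3]=1 ship[1->2]=1 ship[0->1]=2 prod=2 -> [7 13 7 1]
Step 7: demand=3,sold=1 ship[2->3]=1 ship[1->2]=1 ship[0->1]=2 prod=2 -> [7 14 7 1]
Step 8: demand=3,sold=1 ship[2->3]=1 ship[1->2]=1 ship[0->1]=2 prod=2 -> [7 15 7 1]
Step 9: demand=3,sold=1 ship[2->3]=1 ship[1->2]=1 ship[0->1]=2 prod=2 -> [7 16 7 1]
Step 10: demand=3,sold=1 ship[2->3]=1 ship[1->2]=1 ship[0->1]=2 prod=2 -> [7 17 7 1]
Step 11: demand=3,sold=1 ship[2->3]=1 ship[1->2]=1 ship[0->1]=2 prod=2 -> [7 18 7 1]
Step 12: demand=3,sold=1 ship[2->3]=1 ship[1->2]=1 ship[0->1]=2 prod=2 -> [7 19 7 1]
First stockout at step 4

4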